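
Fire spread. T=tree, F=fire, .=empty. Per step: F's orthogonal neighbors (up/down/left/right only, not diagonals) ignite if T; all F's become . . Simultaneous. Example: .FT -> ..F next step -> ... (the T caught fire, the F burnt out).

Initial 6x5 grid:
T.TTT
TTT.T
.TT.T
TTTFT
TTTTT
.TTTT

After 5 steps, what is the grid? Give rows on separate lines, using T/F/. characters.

Step 1: 3 trees catch fire, 1 burn out
  T.TTT
  TTT.T
  .TT.T
  TTF.F
  TTTFT
  .TTTT
Step 2: 6 trees catch fire, 3 burn out
  T.TTT
  TTT.T
  .TF.F
  TF...
  TTF.F
  .TTFT
Step 3: 7 trees catch fire, 6 burn out
  T.TTT
  TTF.F
  .F...
  F....
  TF...
  .TF.F
Step 4: 5 trees catch fire, 7 burn out
  T.FTF
  TF...
  .....
  .....
  F....
  .F...
Step 5: 2 trees catch fire, 5 burn out
  T..F.
  F....
  .....
  .....
  .....
  .....

T..F.
F....
.....
.....
.....
.....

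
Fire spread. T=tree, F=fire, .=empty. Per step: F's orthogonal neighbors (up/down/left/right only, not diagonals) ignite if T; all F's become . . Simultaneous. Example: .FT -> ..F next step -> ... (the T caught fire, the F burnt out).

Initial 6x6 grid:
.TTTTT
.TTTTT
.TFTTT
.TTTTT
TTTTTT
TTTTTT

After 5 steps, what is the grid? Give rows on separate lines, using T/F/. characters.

Step 1: 4 trees catch fire, 1 burn out
  .TTTTT
  .TFTTT
  .F.FTT
  .TFTTT
  TTTTTT
  TTTTTT
Step 2: 7 trees catch fire, 4 burn out
  .TFTTT
  .F.FTT
  ....FT
  .F.FTT
  TTFTTT
  TTTTTT
Step 3: 8 trees catch fire, 7 burn out
  .F.FTT
  ....FT
  .....F
  ....FT
  TF.FTT
  TTFTTT
Step 4: 7 trees catch fire, 8 burn out
  ....FT
  .....F
  ......
  .....F
  F...FT
  TF.FTT
Step 5: 4 trees catch fire, 7 burn out
  .....F
  ......
  ......
  ......
  .....F
  F...FT

.....F
......
......
......
.....F
F...FT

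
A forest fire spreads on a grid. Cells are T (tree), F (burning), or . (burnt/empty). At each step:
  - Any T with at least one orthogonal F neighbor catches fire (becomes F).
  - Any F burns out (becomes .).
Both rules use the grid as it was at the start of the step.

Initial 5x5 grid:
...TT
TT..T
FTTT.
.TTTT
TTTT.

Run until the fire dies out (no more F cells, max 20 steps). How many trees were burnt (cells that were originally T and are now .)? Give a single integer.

Answer: 13

Derivation:
Step 1: +2 fires, +1 burnt (F count now 2)
Step 2: +3 fires, +2 burnt (F count now 3)
Step 3: +3 fires, +3 burnt (F count now 3)
Step 4: +3 fires, +3 burnt (F count now 3)
Step 5: +2 fires, +3 burnt (F count now 2)
Step 6: +0 fires, +2 burnt (F count now 0)
Fire out after step 6
Initially T: 16, now '.': 22
Total burnt (originally-T cells now '.'): 13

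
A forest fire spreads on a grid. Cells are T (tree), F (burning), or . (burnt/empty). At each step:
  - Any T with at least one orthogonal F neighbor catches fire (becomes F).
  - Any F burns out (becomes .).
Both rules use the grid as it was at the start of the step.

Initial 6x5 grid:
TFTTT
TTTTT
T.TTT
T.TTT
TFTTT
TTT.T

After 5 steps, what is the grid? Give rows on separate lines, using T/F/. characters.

Step 1: 6 trees catch fire, 2 burn out
  F.FTT
  TFTTT
  T.TTT
  T.TTT
  F.FTT
  TFT.T
Step 2: 8 trees catch fire, 6 burn out
  ...FT
  F.FTT
  T.TTT
  F.FTT
  ...FT
  F.F.T
Step 3: 6 trees catch fire, 8 burn out
  ....F
  ...FT
  F.FTT
  ...FT
  ....F
  ....T
Step 4: 4 trees catch fire, 6 burn out
  .....
  ....F
  ...FT
  ....F
  .....
  ....F
Step 5: 1 trees catch fire, 4 burn out
  .....
  .....
  ....F
  .....
  .....
  .....

.....
.....
....F
.....
.....
.....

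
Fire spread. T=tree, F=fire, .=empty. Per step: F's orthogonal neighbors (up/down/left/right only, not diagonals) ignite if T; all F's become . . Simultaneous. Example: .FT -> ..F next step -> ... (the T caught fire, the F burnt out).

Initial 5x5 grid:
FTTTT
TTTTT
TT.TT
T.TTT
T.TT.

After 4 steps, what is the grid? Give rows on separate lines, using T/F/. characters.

Step 1: 2 trees catch fire, 1 burn out
  .FTTT
  FTTTT
  TT.TT
  T.TTT
  T.TT.
Step 2: 3 trees catch fire, 2 burn out
  ..FTT
  .FTTT
  FT.TT
  T.TTT
  T.TT.
Step 3: 4 trees catch fire, 3 burn out
  ...FT
  ..FTT
  .F.TT
  F.TTT
  T.TT.
Step 4: 3 trees catch fire, 4 burn out
  ....F
  ...FT
  ...TT
  ..TTT
  F.TT.

....F
...FT
...TT
..TTT
F.TT.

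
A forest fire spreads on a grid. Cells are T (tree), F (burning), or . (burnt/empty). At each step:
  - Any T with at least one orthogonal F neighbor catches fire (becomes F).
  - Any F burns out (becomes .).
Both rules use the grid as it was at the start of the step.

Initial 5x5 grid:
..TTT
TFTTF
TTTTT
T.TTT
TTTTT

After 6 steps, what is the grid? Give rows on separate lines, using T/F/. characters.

Step 1: 6 trees catch fire, 2 burn out
  ..TTF
  F.FF.
  TFTTF
  T.TTT
  TTTTT
Step 2: 6 trees catch fire, 6 burn out
  ..FF.
  .....
  F.FF.
  T.TTF
  TTTTT
Step 3: 4 trees catch fire, 6 burn out
  .....
  .....
  .....
  F.FF.
  TTTTF
Step 4: 3 trees catch fire, 4 burn out
  .....
  .....
  .....
  .....
  FTFF.
Step 5: 1 trees catch fire, 3 burn out
  .....
  .....
  .....
  .....
  .F...
Step 6: 0 trees catch fire, 1 burn out
  .....
  .....
  .....
  .....
  .....

.....
.....
.....
.....
.....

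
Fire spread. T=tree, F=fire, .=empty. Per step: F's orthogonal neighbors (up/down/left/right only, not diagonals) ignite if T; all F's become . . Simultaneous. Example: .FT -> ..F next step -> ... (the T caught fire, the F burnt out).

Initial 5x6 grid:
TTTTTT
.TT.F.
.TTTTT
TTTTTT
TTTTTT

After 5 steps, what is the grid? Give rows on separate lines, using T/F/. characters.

Step 1: 2 trees catch fire, 1 burn out
  TTTTFT
  .TT...
  .TTTFT
  TTTTTT
  TTTTTT
Step 2: 5 trees catch fire, 2 burn out
  TTTF.F
  .TT...
  .TTF.F
  TTTTFT
  TTTTTT
Step 3: 5 trees catch fire, 5 burn out
  TTF...
  .TT...
  .TF...
  TTTF.F
  TTTTFT
Step 4: 6 trees catch fire, 5 burn out
  TF....
  .TF...
  .F....
  TTF...
  TTTF.F
Step 5: 4 trees catch fire, 6 burn out
  F.....
  .F....
  ......
  TF....
  TTF...

F.....
.F....
......
TF....
TTF...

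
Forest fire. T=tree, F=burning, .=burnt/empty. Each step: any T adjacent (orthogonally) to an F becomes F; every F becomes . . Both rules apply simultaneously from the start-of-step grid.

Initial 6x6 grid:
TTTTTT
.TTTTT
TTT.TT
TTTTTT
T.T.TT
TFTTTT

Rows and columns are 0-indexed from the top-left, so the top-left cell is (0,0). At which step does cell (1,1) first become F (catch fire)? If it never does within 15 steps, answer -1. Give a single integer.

Step 1: cell (1,1)='T' (+2 fires, +1 burnt)
Step 2: cell (1,1)='T' (+3 fires, +2 burnt)
Step 3: cell (1,1)='T' (+3 fires, +3 burnt)
Step 4: cell (1,1)='T' (+6 fires, +3 burnt)
Step 5: cell (1,1)='T' (+4 fires, +6 burnt)
Step 6: cell (1,1)='F' (+5 fires, +4 burnt)
  -> target ignites at step 6
Step 7: cell (1,1)='.' (+4 fires, +5 burnt)
Step 8: cell (1,1)='.' (+3 fires, +4 burnt)
Step 9: cell (1,1)='.' (+1 fires, +3 burnt)
Step 10: cell (1,1)='.' (+0 fires, +1 burnt)
  fire out at step 10

6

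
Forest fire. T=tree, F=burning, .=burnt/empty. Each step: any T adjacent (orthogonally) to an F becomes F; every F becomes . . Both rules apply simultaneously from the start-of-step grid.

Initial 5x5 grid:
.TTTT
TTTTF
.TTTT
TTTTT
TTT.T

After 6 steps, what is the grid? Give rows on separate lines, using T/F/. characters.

Step 1: 3 trees catch fire, 1 burn out
  .TTTF
  TTTF.
  .TTTF
  TTTTT
  TTT.T
Step 2: 4 trees catch fire, 3 burn out
  .TTF.
  TTF..
  .TTF.
  TTTTF
  TTT.T
Step 3: 5 trees catch fire, 4 burn out
  .TF..
  TF...
  .TF..
  TTTF.
  TTT.F
Step 4: 4 trees catch fire, 5 burn out
  .F...
  F....
  .F...
  TTF..
  TTT..
Step 5: 2 trees catch fire, 4 burn out
  .....
  .....
  .....
  TF...
  TTF..
Step 6: 2 trees catch fire, 2 burn out
  .....
  .....
  .....
  F....
  TF...

.....
.....
.....
F....
TF...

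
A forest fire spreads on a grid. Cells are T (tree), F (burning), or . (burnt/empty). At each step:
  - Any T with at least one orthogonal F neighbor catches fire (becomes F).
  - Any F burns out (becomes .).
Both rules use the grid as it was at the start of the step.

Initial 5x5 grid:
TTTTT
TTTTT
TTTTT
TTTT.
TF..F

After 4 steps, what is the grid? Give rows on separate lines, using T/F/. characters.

Step 1: 2 trees catch fire, 2 burn out
  TTTTT
  TTTTT
  TTTTT
  TFTT.
  F....
Step 2: 3 trees catch fire, 2 burn out
  TTTTT
  TTTTT
  TFTTT
  F.FT.
  .....
Step 3: 4 trees catch fire, 3 burn out
  TTTTT
  TFTTT
  F.FTT
  ...F.
  .....
Step 4: 4 trees catch fire, 4 burn out
  TFTTT
  F.FTT
  ...FT
  .....
  .....

TFTTT
F.FTT
...FT
.....
.....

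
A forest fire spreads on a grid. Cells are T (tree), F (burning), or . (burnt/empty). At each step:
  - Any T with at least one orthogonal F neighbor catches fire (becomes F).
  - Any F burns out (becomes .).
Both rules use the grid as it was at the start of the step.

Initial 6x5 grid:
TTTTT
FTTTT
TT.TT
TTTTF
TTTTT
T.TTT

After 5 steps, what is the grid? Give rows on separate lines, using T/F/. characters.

Step 1: 6 trees catch fire, 2 burn out
  FTTTT
  .FTTT
  FT.TF
  TTTF.
  TTTTF
  T.TTT
Step 2: 9 trees catch fire, 6 burn out
  .FTTT
  ..FTF
  .F.F.
  FTF..
  TTTF.
  T.TTF
Step 3: 7 trees catch fire, 9 burn out
  ..FTF
  ...F.
  .....
  .F...
  FTF..
  T.TF.
Step 4: 4 trees catch fire, 7 burn out
  ...F.
  .....
  .....
  .....
  .F...
  F.F..
Step 5: 0 trees catch fire, 4 burn out
  .....
  .....
  .....
  .....
  .....
  .....

.....
.....
.....
.....
.....
.....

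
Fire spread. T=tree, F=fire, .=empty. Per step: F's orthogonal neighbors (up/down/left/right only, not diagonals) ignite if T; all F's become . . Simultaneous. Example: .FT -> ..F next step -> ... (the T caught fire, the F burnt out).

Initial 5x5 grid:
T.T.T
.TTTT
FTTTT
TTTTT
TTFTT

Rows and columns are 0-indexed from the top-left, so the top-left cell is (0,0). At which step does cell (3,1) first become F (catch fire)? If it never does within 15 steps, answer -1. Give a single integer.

Step 1: cell (3,1)='T' (+5 fires, +2 burnt)
Step 2: cell (3,1)='F' (+6 fires, +5 burnt)
  -> target ignites at step 2
Step 3: cell (3,1)='.' (+3 fires, +6 burnt)
Step 4: cell (3,1)='.' (+3 fires, +3 burnt)
Step 5: cell (3,1)='.' (+1 fires, +3 burnt)
Step 6: cell (3,1)='.' (+1 fires, +1 burnt)
Step 7: cell (3,1)='.' (+0 fires, +1 burnt)
  fire out at step 7

2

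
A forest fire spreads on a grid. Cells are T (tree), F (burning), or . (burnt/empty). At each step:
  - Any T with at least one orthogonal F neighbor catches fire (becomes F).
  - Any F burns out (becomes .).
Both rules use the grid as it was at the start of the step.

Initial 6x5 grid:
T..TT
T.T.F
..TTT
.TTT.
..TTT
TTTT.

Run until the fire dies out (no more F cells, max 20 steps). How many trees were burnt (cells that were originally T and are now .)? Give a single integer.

Answer: 16

Derivation:
Step 1: +2 fires, +1 burnt (F count now 2)
Step 2: +2 fires, +2 burnt (F count now 2)
Step 3: +2 fires, +2 burnt (F count now 2)
Step 4: +3 fires, +2 burnt (F count now 3)
Step 5: +4 fires, +3 burnt (F count now 4)
Step 6: +1 fires, +4 burnt (F count now 1)
Step 7: +1 fires, +1 burnt (F count now 1)
Step 8: +1 fires, +1 burnt (F count now 1)
Step 9: +0 fires, +1 burnt (F count now 0)
Fire out after step 9
Initially T: 18, now '.': 28
Total burnt (originally-T cells now '.'): 16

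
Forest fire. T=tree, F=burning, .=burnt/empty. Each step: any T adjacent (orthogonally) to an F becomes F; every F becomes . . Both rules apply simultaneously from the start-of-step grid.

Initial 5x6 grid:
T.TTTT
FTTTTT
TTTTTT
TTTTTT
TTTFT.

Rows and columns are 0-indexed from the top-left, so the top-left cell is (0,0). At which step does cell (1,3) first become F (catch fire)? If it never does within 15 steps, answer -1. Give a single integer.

Step 1: cell (1,3)='T' (+6 fires, +2 burnt)
Step 2: cell (1,3)='T' (+7 fires, +6 burnt)
Step 3: cell (1,3)='F' (+7 fires, +7 burnt)
  -> target ignites at step 3
Step 4: cell (1,3)='.' (+3 fires, +7 burnt)
Step 5: cell (1,3)='.' (+2 fires, +3 burnt)
Step 6: cell (1,3)='.' (+1 fires, +2 burnt)
Step 7: cell (1,3)='.' (+0 fires, +1 burnt)
  fire out at step 7

3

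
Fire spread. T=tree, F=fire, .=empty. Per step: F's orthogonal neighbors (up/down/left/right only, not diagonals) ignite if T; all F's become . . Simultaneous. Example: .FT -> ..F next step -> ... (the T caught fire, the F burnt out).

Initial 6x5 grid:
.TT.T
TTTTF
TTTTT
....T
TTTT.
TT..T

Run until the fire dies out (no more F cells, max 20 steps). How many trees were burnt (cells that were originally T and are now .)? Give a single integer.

Step 1: +3 fires, +1 burnt (F count now 3)
Step 2: +3 fires, +3 burnt (F count now 3)
Step 3: +3 fires, +3 burnt (F count now 3)
Step 4: +3 fires, +3 burnt (F count now 3)
Step 5: +1 fires, +3 burnt (F count now 1)
Step 6: +0 fires, +1 burnt (F count now 0)
Fire out after step 6
Initially T: 20, now '.': 23
Total burnt (originally-T cells now '.'): 13

Answer: 13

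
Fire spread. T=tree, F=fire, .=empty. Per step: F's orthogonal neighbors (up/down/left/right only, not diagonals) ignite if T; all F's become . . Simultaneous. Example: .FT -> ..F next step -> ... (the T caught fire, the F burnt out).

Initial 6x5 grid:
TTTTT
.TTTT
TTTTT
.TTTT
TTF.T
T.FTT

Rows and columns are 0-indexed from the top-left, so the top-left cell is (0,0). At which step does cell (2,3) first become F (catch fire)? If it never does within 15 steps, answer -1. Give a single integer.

Step 1: cell (2,3)='T' (+3 fires, +2 burnt)
Step 2: cell (2,3)='T' (+5 fires, +3 burnt)
Step 3: cell (2,3)='F' (+6 fires, +5 burnt)
  -> target ignites at step 3
Step 4: cell (2,3)='.' (+5 fires, +6 burnt)
Step 5: cell (2,3)='.' (+3 fires, +5 burnt)
Step 6: cell (2,3)='.' (+2 fires, +3 burnt)
Step 7: cell (2,3)='.' (+0 fires, +2 burnt)
  fire out at step 7

3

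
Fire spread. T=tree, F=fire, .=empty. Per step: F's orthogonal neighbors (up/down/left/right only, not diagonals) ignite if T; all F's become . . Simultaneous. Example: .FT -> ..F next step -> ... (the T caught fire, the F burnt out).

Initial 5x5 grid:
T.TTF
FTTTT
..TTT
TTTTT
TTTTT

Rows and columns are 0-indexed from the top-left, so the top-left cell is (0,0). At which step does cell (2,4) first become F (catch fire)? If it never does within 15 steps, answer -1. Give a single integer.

Step 1: cell (2,4)='T' (+4 fires, +2 burnt)
Step 2: cell (2,4)='F' (+4 fires, +4 burnt)
  -> target ignites at step 2
Step 3: cell (2,4)='.' (+3 fires, +4 burnt)
Step 4: cell (2,4)='.' (+3 fires, +3 burnt)
Step 5: cell (2,4)='.' (+3 fires, +3 burnt)
Step 6: cell (2,4)='.' (+2 fires, +3 burnt)
Step 7: cell (2,4)='.' (+1 fires, +2 burnt)
Step 8: cell (2,4)='.' (+0 fires, +1 burnt)
  fire out at step 8

2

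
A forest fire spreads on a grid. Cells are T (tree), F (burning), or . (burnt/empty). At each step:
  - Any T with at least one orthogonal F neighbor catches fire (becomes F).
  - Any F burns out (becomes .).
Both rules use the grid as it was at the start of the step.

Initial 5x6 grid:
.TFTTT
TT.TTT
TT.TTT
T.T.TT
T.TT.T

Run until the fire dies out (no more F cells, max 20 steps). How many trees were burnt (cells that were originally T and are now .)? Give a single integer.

Step 1: +2 fires, +1 burnt (F count now 2)
Step 2: +3 fires, +2 burnt (F count now 3)
Step 3: +5 fires, +3 burnt (F count now 5)
Step 4: +3 fires, +5 burnt (F count now 3)
Step 5: +3 fires, +3 burnt (F count now 3)
Step 6: +2 fires, +3 burnt (F count now 2)
Step 7: +1 fires, +2 burnt (F count now 1)
Step 8: +0 fires, +1 burnt (F count now 0)
Fire out after step 8
Initially T: 22, now '.': 27
Total burnt (originally-T cells now '.'): 19

Answer: 19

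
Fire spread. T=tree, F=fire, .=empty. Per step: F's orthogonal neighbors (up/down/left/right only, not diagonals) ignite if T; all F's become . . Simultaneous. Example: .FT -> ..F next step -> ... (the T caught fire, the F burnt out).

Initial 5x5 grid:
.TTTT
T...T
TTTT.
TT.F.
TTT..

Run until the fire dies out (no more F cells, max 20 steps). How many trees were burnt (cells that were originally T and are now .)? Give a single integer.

Answer: 10

Derivation:
Step 1: +1 fires, +1 burnt (F count now 1)
Step 2: +1 fires, +1 burnt (F count now 1)
Step 3: +1 fires, +1 burnt (F count now 1)
Step 4: +2 fires, +1 burnt (F count now 2)
Step 5: +3 fires, +2 burnt (F count now 3)
Step 6: +2 fires, +3 burnt (F count now 2)
Step 7: +0 fires, +2 burnt (F count now 0)
Fire out after step 7
Initially T: 15, now '.': 20
Total burnt (originally-T cells now '.'): 10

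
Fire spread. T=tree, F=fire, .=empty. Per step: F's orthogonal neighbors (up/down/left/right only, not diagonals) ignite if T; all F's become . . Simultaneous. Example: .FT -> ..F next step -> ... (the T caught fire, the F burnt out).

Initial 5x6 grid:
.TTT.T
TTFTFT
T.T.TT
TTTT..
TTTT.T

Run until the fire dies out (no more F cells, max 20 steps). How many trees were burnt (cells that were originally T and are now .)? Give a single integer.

Step 1: +6 fires, +2 burnt (F count now 6)
Step 2: +6 fires, +6 burnt (F count now 6)
Step 3: +4 fires, +6 burnt (F count now 4)
Step 4: +3 fires, +4 burnt (F count now 3)
Step 5: +1 fires, +3 burnt (F count now 1)
Step 6: +0 fires, +1 burnt (F count now 0)
Fire out after step 6
Initially T: 21, now '.': 29
Total burnt (originally-T cells now '.'): 20

Answer: 20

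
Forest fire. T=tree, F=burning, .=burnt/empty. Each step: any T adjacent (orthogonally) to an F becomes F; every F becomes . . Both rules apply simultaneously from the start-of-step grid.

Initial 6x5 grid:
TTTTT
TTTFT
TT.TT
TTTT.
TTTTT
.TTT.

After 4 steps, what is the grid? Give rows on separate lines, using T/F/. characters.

Step 1: 4 trees catch fire, 1 burn out
  TTTFT
  TTF.F
  TT.FT
  TTTT.
  TTTTT
  .TTT.
Step 2: 5 trees catch fire, 4 burn out
  TTF.F
  TF...
  TT..F
  TTTF.
  TTTTT
  .TTT.
Step 3: 5 trees catch fire, 5 burn out
  TF...
  F....
  TF...
  TTF..
  TTTFT
  .TTT.
Step 4: 6 trees catch fire, 5 burn out
  F....
  .....
  F....
  TF...
  TTF.F
  .TTF.

F....
.....
F....
TF...
TTF.F
.TTF.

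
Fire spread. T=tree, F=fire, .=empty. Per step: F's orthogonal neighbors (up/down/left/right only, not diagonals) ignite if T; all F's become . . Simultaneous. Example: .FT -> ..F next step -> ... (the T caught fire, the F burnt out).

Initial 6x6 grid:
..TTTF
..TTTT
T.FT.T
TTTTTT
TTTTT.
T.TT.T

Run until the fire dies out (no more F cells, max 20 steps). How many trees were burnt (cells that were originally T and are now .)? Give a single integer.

Answer: 24

Derivation:
Step 1: +5 fires, +2 burnt (F count now 5)
Step 2: +8 fires, +5 burnt (F count now 8)
Step 3: +6 fires, +8 burnt (F count now 6)
Step 4: +4 fires, +6 burnt (F count now 4)
Step 5: +1 fires, +4 burnt (F count now 1)
Step 6: +0 fires, +1 burnt (F count now 0)
Fire out after step 6
Initially T: 25, now '.': 35
Total burnt (originally-T cells now '.'): 24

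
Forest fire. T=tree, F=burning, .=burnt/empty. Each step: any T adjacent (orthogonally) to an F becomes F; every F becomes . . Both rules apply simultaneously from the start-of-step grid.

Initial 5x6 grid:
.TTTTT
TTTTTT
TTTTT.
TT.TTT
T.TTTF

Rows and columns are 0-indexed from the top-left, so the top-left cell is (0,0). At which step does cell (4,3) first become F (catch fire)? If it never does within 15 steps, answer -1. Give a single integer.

Step 1: cell (4,3)='T' (+2 fires, +1 burnt)
Step 2: cell (4,3)='F' (+2 fires, +2 burnt)
  -> target ignites at step 2
Step 3: cell (4,3)='.' (+3 fires, +2 burnt)
Step 4: cell (4,3)='.' (+2 fires, +3 burnt)
Step 5: cell (4,3)='.' (+4 fires, +2 burnt)
Step 6: cell (4,3)='.' (+4 fires, +4 burnt)
Step 7: cell (4,3)='.' (+4 fires, +4 burnt)
Step 8: cell (4,3)='.' (+3 fires, +4 burnt)
Step 9: cell (4,3)='.' (+1 fires, +3 burnt)
Step 10: cell (4,3)='.' (+0 fires, +1 burnt)
  fire out at step 10

2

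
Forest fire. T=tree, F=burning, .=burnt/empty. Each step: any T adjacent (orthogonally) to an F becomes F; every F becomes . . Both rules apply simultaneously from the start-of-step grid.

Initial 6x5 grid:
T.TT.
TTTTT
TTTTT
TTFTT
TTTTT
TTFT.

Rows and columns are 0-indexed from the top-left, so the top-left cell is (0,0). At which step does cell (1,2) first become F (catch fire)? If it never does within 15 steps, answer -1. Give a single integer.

Step 1: cell (1,2)='T' (+6 fires, +2 burnt)
Step 2: cell (1,2)='F' (+8 fires, +6 burnt)
  -> target ignites at step 2
Step 3: cell (1,2)='.' (+7 fires, +8 burnt)
Step 4: cell (1,2)='.' (+3 fires, +7 burnt)
Step 5: cell (1,2)='.' (+1 fires, +3 burnt)
Step 6: cell (1,2)='.' (+0 fires, +1 burnt)
  fire out at step 6

2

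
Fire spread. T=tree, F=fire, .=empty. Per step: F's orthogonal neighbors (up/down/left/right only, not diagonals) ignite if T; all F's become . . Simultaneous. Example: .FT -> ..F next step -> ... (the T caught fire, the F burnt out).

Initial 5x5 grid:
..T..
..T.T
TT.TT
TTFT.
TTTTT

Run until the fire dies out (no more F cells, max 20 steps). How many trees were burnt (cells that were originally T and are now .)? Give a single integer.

Step 1: +3 fires, +1 burnt (F count now 3)
Step 2: +5 fires, +3 burnt (F count now 5)
Step 3: +4 fires, +5 burnt (F count now 4)
Step 4: +1 fires, +4 burnt (F count now 1)
Step 5: +0 fires, +1 burnt (F count now 0)
Fire out after step 5
Initially T: 15, now '.': 23
Total burnt (originally-T cells now '.'): 13

Answer: 13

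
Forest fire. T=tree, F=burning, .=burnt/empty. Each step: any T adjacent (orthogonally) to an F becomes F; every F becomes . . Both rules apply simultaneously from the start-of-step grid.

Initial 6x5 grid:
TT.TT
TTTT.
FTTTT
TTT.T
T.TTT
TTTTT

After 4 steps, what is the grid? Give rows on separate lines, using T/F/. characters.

Step 1: 3 trees catch fire, 1 burn out
  TT.TT
  FTTT.
  .FTTT
  FTT.T
  T.TTT
  TTTTT
Step 2: 5 trees catch fire, 3 burn out
  FT.TT
  .FTT.
  ..FTT
  .FT.T
  F.TTT
  TTTTT
Step 3: 5 trees catch fire, 5 burn out
  .F.TT
  ..FT.
  ...FT
  ..F.T
  ..TTT
  FTTTT
Step 4: 4 trees catch fire, 5 burn out
  ...TT
  ...F.
  ....F
  ....T
  ..FTT
  .FTTT

...TT
...F.
....F
....T
..FTT
.FTTT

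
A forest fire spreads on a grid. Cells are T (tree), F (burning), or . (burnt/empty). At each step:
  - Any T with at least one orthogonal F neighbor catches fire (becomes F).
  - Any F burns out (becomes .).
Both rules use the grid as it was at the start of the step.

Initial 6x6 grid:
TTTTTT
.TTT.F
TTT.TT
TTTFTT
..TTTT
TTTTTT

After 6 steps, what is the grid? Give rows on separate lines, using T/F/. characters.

Step 1: 5 trees catch fire, 2 burn out
  TTTTTF
  .TTT..
  TTT.TF
  TTF.FT
  ..TFTT
  TTTTTT
Step 2: 8 trees catch fire, 5 burn out
  TTTTF.
  .TTT..
  TTF.F.
  TF...F
  ..F.FT
  TTTFTT
Step 3: 7 trees catch fire, 8 burn out
  TTTF..
  .TFT..
  TF....
  F.....
  .....F
  TTF.FT
Step 4: 6 trees catch fire, 7 burn out
  TTF...
  .F.F..
  F.....
  ......
  ......
  TF...F
Step 5: 2 trees catch fire, 6 burn out
  TF....
  ......
  ......
  ......
  ......
  F.....
Step 6: 1 trees catch fire, 2 burn out
  F.....
  ......
  ......
  ......
  ......
  ......

F.....
......
......
......
......
......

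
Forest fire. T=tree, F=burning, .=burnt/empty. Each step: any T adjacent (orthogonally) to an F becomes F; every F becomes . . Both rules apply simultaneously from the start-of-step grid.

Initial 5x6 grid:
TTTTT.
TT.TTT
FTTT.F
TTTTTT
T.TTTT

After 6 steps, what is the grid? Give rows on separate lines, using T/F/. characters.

Step 1: 5 trees catch fire, 2 burn out
  TTTTT.
  FT.TTF
  .FTT..
  FTTTTF
  T.TTTT
Step 2: 8 trees catch fire, 5 burn out
  FTTTT.
  .F.TF.
  ..FT..
  .FTTF.
  F.TTTF
Step 3: 7 trees catch fire, 8 burn out
  .FTTF.
  ...F..
  ...F..
  ..FF..
  ..TTF.
Step 4: 4 trees catch fire, 7 burn out
  ..FF..
  ......
  ......
  ......
  ..FF..
Step 5: 0 trees catch fire, 4 burn out
  ......
  ......
  ......
  ......
  ......
Step 6: 0 trees catch fire, 0 burn out
  ......
  ......
  ......
  ......
  ......

......
......
......
......
......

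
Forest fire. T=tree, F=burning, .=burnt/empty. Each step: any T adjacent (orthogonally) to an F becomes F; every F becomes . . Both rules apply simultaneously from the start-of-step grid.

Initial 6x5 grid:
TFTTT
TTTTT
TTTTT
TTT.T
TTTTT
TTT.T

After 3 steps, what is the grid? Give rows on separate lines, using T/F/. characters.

Step 1: 3 trees catch fire, 1 burn out
  F.FTT
  TFTTT
  TTTTT
  TTT.T
  TTTTT
  TTT.T
Step 2: 4 trees catch fire, 3 burn out
  ...FT
  F.FTT
  TFTTT
  TTT.T
  TTTTT
  TTT.T
Step 3: 5 trees catch fire, 4 burn out
  ....F
  ...FT
  F.FTT
  TFT.T
  TTTTT
  TTT.T

....F
...FT
F.FTT
TFT.T
TTTTT
TTT.T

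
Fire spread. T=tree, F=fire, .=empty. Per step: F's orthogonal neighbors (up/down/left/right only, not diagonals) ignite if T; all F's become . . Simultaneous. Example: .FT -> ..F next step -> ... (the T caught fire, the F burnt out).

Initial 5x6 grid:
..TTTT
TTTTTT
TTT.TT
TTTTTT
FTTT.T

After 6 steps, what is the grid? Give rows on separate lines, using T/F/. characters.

Step 1: 2 trees catch fire, 1 burn out
  ..TTTT
  TTTTTT
  TTT.TT
  FTTTTT
  .FTT.T
Step 2: 3 trees catch fire, 2 burn out
  ..TTTT
  TTTTTT
  FTT.TT
  .FTTTT
  ..FT.T
Step 3: 4 trees catch fire, 3 burn out
  ..TTTT
  FTTTTT
  .FT.TT
  ..FTTT
  ...F.T
Step 4: 3 trees catch fire, 4 burn out
  ..TTTT
  .FTTTT
  ..F.TT
  ...FTT
  .....T
Step 5: 2 trees catch fire, 3 burn out
  ..TTTT
  ..FTTT
  ....TT
  ....FT
  .....T
Step 6: 4 trees catch fire, 2 burn out
  ..FTTT
  ...FTT
  ....FT
  .....F
  .....T

..FTTT
...FTT
....FT
.....F
.....T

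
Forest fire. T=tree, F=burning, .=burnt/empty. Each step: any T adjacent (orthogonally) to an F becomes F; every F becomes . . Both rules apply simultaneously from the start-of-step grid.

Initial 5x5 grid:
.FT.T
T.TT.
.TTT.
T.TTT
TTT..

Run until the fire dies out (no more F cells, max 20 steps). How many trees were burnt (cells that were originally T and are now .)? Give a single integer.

Step 1: +1 fires, +1 burnt (F count now 1)
Step 2: +1 fires, +1 burnt (F count now 1)
Step 3: +2 fires, +1 burnt (F count now 2)
Step 4: +3 fires, +2 burnt (F count now 3)
Step 5: +2 fires, +3 burnt (F count now 2)
Step 6: +2 fires, +2 burnt (F count now 2)
Step 7: +1 fires, +2 burnt (F count now 1)
Step 8: +1 fires, +1 burnt (F count now 1)
Step 9: +0 fires, +1 burnt (F count now 0)
Fire out after step 9
Initially T: 15, now '.': 23
Total burnt (originally-T cells now '.'): 13

Answer: 13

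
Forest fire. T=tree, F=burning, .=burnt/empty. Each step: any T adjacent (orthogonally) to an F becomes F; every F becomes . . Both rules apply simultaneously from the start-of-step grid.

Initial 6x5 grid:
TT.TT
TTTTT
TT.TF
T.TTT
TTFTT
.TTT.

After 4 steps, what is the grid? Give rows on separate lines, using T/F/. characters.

Step 1: 7 trees catch fire, 2 burn out
  TT.TT
  TTTTF
  TT.F.
  T.FTF
  TF.FT
  .TFT.
Step 2: 7 trees catch fire, 7 burn out
  TT.TF
  TTTF.
  TT...
  T..F.
  F...F
  .F.F.
Step 3: 3 trees catch fire, 7 burn out
  TT.F.
  TTF..
  TT...
  F....
  .....
  .....
Step 4: 2 trees catch fire, 3 burn out
  TT...
  TF...
  FT...
  .....
  .....
  .....

TT...
TF...
FT...
.....
.....
.....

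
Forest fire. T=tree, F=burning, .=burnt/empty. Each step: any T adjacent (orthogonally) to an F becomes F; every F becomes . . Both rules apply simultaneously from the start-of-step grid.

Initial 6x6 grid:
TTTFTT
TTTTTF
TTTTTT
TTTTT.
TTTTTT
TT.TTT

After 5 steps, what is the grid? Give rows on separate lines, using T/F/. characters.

Step 1: 6 trees catch fire, 2 burn out
  TTF.FF
  TTTFF.
  TTTTTF
  TTTTT.
  TTTTTT
  TT.TTT
Step 2: 4 trees catch fire, 6 burn out
  TF....
  TTF...
  TTTFF.
  TTTTT.
  TTTTTT
  TT.TTT
Step 3: 5 trees catch fire, 4 burn out
  F.....
  TF....
  TTF...
  TTTFF.
  TTTTTT
  TT.TTT
Step 4: 5 trees catch fire, 5 burn out
  ......
  F.....
  TF....
  TTF...
  TTTFFT
  TT.TTT
Step 5: 6 trees catch fire, 5 burn out
  ......
  ......
  F.....
  TF....
  TTF..F
  TT.FFT

......
......
F.....
TF....
TTF..F
TT.FFT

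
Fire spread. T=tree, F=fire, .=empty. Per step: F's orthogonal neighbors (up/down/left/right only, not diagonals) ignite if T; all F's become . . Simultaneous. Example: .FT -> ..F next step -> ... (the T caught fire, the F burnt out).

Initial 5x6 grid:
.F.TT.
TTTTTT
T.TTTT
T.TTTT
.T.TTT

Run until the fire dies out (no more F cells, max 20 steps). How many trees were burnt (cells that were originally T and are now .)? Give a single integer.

Answer: 21

Derivation:
Step 1: +1 fires, +1 burnt (F count now 1)
Step 2: +2 fires, +1 burnt (F count now 2)
Step 3: +3 fires, +2 burnt (F count now 3)
Step 4: +5 fires, +3 burnt (F count now 5)
Step 5: +4 fires, +5 burnt (F count now 4)
Step 6: +3 fires, +4 burnt (F count now 3)
Step 7: +2 fires, +3 burnt (F count now 2)
Step 8: +1 fires, +2 burnt (F count now 1)
Step 9: +0 fires, +1 burnt (F count now 0)
Fire out after step 9
Initially T: 22, now '.': 29
Total burnt (originally-T cells now '.'): 21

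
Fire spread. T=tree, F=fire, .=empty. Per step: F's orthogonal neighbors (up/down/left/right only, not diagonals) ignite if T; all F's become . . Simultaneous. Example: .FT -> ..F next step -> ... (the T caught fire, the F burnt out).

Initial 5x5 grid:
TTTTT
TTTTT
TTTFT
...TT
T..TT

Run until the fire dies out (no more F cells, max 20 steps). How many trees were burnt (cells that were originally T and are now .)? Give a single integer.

Step 1: +4 fires, +1 burnt (F count now 4)
Step 2: +6 fires, +4 burnt (F count now 6)
Step 3: +5 fires, +6 burnt (F count now 5)
Step 4: +2 fires, +5 burnt (F count now 2)
Step 5: +1 fires, +2 burnt (F count now 1)
Step 6: +0 fires, +1 burnt (F count now 0)
Fire out after step 6
Initially T: 19, now '.': 24
Total burnt (originally-T cells now '.'): 18

Answer: 18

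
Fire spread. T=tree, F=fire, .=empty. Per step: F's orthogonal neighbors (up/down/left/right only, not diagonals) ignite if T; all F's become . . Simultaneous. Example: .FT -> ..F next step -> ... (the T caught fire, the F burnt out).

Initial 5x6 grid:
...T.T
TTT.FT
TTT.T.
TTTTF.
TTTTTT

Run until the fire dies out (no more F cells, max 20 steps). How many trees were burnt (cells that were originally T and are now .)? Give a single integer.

Answer: 19

Derivation:
Step 1: +4 fires, +2 burnt (F count now 4)
Step 2: +4 fires, +4 burnt (F count now 4)
Step 3: +3 fires, +4 burnt (F count now 3)
Step 4: +4 fires, +3 burnt (F count now 4)
Step 5: +3 fires, +4 burnt (F count now 3)
Step 6: +1 fires, +3 burnt (F count now 1)
Step 7: +0 fires, +1 burnt (F count now 0)
Fire out after step 7
Initially T: 20, now '.': 29
Total burnt (originally-T cells now '.'): 19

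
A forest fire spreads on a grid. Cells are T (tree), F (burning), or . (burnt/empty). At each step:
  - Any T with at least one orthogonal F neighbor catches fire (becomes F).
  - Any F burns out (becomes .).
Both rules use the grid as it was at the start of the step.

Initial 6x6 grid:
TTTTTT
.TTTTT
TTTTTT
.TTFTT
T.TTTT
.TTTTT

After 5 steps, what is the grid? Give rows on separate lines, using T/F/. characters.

Step 1: 4 trees catch fire, 1 burn out
  TTTTTT
  .TTTTT
  TTTFTT
  .TF.FT
  T.TFTT
  .TTTTT
Step 2: 8 trees catch fire, 4 burn out
  TTTTTT
  .TTFTT
  TTF.FT
  .F...F
  T.F.FT
  .TTFTT
Step 3: 8 trees catch fire, 8 burn out
  TTTFTT
  .TF.FT
  TF...F
  ......
  T....F
  .TF.FT
Step 4: 7 trees catch fire, 8 burn out
  TTF.FT
  .F...F
  F.....
  ......
  T.....
  .F...F
Step 5: 2 trees catch fire, 7 burn out
  TF...F
  ......
  ......
  ......
  T.....
  ......

TF...F
......
......
......
T.....
......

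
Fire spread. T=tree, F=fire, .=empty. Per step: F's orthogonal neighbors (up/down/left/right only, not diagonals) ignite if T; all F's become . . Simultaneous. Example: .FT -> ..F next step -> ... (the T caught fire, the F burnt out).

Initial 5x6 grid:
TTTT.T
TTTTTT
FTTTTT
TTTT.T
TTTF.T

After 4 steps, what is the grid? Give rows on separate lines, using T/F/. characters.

Step 1: 5 trees catch fire, 2 burn out
  TTTT.T
  FTTTTT
  .FTTTT
  FTTF.T
  TTF..T
Step 2: 8 trees catch fire, 5 burn out
  FTTT.T
  .FTTTT
  ..FFTT
  .FF..T
  FF...T
Step 3: 4 trees catch fire, 8 burn out
  .FTT.T
  ..FFTT
  ....FT
  .....T
  .....T
Step 4: 4 trees catch fire, 4 burn out
  ..FF.T
  ....FT
  .....F
  .....T
  .....T

..FF.T
....FT
.....F
.....T
.....T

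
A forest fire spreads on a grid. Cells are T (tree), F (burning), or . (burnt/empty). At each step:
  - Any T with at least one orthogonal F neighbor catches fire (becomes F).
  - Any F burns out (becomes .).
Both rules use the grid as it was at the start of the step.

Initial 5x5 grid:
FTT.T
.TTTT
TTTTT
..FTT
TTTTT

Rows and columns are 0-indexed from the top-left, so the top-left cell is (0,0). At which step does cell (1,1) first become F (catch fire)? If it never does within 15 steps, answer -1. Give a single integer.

Step 1: cell (1,1)='T' (+4 fires, +2 burnt)
Step 2: cell (1,1)='F' (+8 fires, +4 burnt)
  -> target ignites at step 2
Step 3: cell (1,1)='.' (+5 fires, +8 burnt)
Step 4: cell (1,1)='.' (+1 fires, +5 burnt)
Step 5: cell (1,1)='.' (+1 fires, +1 burnt)
Step 6: cell (1,1)='.' (+0 fires, +1 burnt)
  fire out at step 6

2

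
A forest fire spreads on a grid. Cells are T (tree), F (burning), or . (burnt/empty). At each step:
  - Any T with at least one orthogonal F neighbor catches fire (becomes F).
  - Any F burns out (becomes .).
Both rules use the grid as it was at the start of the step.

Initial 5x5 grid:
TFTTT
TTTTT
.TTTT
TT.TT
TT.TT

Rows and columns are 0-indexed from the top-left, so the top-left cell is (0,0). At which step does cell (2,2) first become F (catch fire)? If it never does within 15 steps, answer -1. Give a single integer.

Step 1: cell (2,2)='T' (+3 fires, +1 burnt)
Step 2: cell (2,2)='T' (+4 fires, +3 burnt)
Step 3: cell (2,2)='F' (+4 fires, +4 burnt)
  -> target ignites at step 3
Step 4: cell (2,2)='.' (+4 fires, +4 burnt)
Step 5: cell (2,2)='.' (+3 fires, +4 burnt)
Step 6: cell (2,2)='.' (+2 fires, +3 burnt)
Step 7: cell (2,2)='.' (+1 fires, +2 burnt)
Step 8: cell (2,2)='.' (+0 fires, +1 burnt)
  fire out at step 8

3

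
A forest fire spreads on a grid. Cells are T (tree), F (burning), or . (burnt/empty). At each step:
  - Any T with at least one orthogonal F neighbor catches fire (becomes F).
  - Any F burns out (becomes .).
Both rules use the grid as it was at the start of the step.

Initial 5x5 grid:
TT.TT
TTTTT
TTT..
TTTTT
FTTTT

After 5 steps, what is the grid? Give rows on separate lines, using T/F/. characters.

Step 1: 2 trees catch fire, 1 burn out
  TT.TT
  TTTTT
  TTT..
  FTTTT
  .FTTT
Step 2: 3 trees catch fire, 2 burn out
  TT.TT
  TTTTT
  FTT..
  .FTTT
  ..FTT
Step 3: 4 trees catch fire, 3 burn out
  TT.TT
  FTTTT
  .FT..
  ..FTT
  ...FT
Step 4: 5 trees catch fire, 4 burn out
  FT.TT
  .FTTT
  ..F..
  ...FT
  ....F
Step 5: 3 trees catch fire, 5 burn out
  .F.TT
  ..FTT
  .....
  ....F
  .....

.F.TT
..FTT
.....
....F
.....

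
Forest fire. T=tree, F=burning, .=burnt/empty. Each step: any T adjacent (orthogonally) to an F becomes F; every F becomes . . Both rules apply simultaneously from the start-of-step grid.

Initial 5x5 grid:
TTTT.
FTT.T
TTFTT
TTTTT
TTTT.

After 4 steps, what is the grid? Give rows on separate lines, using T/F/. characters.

Step 1: 7 trees catch fire, 2 burn out
  FTTT.
  .FF.T
  FF.FT
  TTFTT
  TTTT.
Step 2: 7 trees catch fire, 7 burn out
  .FFT.
  ....T
  ....F
  FF.FT
  TTFT.
Step 3: 6 trees catch fire, 7 burn out
  ...F.
  ....F
  .....
  ....F
  FF.F.
Step 4: 0 trees catch fire, 6 burn out
  .....
  .....
  .....
  .....
  .....

.....
.....
.....
.....
.....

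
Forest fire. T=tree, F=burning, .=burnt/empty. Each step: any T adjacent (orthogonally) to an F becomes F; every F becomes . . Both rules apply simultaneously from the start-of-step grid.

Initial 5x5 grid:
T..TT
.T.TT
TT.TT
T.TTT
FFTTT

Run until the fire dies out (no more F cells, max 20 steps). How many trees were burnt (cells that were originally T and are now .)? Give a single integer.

Answer: 16

Derivation:
Step 1: +2 fires, +2 burnt (F count now 2)
Step 2: +3 fires, +2 burnt (F count now 3)
Step 3: +3 fires, +3 burnt (F count now 3)
Step 4: +3 fires, +3 burnt (F count now 3)
Step 5: +2 fires, +3 burnt (F count now 2)
Step 6: +2 fires, +2 burnt (F count now 2)
Step 7: +1 fires, +2 burnt (F count now 1)
Step 8: +0 fires, +1 burnt (F count now 0)
Fire out after step 8
Initially T: 17, now '.': 24
Total burnt (originally-T cells now '.'): 16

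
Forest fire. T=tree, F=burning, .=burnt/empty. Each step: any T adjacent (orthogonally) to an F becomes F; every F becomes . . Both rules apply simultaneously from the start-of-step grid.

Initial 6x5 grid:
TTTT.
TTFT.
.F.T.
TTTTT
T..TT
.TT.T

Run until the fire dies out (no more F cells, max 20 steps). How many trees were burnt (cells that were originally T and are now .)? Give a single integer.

Step 1: +4 fires, +2 burnt (F count now 4)
Step 2: +6 fires, +4 burnt (F count now 6)
Step 3: +3 fires, +6 burnt (F count now 3)
Step 4: +2 fires, +3 burnt (F count now 2)
Step 5: +1 fires, +2 burnt (F count now 1)
Step 6: +1 fires, +1 burnt (F count now 1)
Step 7: +0 fires, +1 burnt (F count now 0)
Fire out after step 7
Initially T: 19, now '.': 28
Total burnt (originally-T cells now '.'): 17

Answer: 17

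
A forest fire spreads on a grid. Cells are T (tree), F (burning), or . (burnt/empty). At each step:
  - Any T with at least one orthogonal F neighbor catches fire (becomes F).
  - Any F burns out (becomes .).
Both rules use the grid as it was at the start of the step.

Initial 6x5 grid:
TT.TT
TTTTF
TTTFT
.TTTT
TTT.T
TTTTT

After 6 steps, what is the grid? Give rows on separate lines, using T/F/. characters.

Step 1: 5 trees catch fire, 2 burn out
  TT.TF
  TTTF.
  TTF.F
  .TTFT
  TTT.T
  TTTTT
Step 2: 5 trees catch fire, 5 burn out
  TT.F.
  TTF..
  TF...
  .TF.F
  TTT.T
  TTTTT
Step 3: 5 trees catch fire, 5 burn out
  TT...
  TF...
  F....
  .F...
  TTF.F
  TTTTT
Step 4: 5 trees catch fire, 5 burn out
  TF...
  F....
  .....
  .....
  TF...
  TTFTF
Step 5: 4 trees catch fire, 5 burn out
  F....
  .....
  .....
  .....
  F....
  TF.F.
Step 6: 1 trees catch fire, 4 burn out
  .....
  .....
  .....
  .....
  .....
  F....

.....
.....
.....
.....
.....
F....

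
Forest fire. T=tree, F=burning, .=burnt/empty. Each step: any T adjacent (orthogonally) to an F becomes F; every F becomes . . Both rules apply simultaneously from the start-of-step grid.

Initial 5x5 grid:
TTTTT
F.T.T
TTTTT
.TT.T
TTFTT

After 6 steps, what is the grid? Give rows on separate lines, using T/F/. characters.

Step 1: 5 trees catch fire, 2 burn out
  FTTTT
  ..T.T
  FTTTT
  .TF.T
  TF.FT
Step 2: 6 trees catch fire, 5 burn out
  .FTTT
  ..T.T
  .FFTT
  .F..T
  F...F
Step 3: 4 trees catch fire, 6 burn out
  ..FTT
  ..F.T
  ...FT
  ....F
  .....
Step 4: 2 trees catch fire, 4 burn out
  ...FT
  ....T
  ....F
  .....
  .....
Step 5: 2 trees catch fire, 2 burn out
  ....F
  ....F
  .....
  .....
  .....
Step 6: 0 trees catch fire, 2 burn out
  .....
  .....
  .....
  .....
  .....

.....
.....
.....
.....
.....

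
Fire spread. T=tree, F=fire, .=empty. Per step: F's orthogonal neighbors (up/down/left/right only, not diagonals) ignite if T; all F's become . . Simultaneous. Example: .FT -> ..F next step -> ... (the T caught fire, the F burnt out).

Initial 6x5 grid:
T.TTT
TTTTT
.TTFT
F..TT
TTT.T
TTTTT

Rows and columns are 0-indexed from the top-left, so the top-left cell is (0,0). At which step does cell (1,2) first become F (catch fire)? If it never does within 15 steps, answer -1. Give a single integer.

Step 1: cell (1,2)='T' (+5 fires, +2 burnt)
Step 2: cell (1,2)='F' (+7 fires, +5 burnt)
  -> target ignites at step 2
Step 3: cell (1,2)='.' (+6 fires, +7 burnt)
Step 4: cell (1,2)='.' (+3 fires, +6 burnt)
Step 5: cell (1,2)='.' (+2 fires, +3 burnt)
Step 6: cell (1,2)='.' (+0 fires, +2 burnt)
  fire out at step 6

2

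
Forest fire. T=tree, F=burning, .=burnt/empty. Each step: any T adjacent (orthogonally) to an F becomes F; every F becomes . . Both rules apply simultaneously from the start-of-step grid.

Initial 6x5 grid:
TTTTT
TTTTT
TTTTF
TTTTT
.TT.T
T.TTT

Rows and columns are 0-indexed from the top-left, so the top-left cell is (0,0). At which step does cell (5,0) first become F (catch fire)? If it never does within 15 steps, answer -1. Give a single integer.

Step 1: cell (5,0)='T' (+3 fires, +1 burnt)
Step 2: cell (5,0)='T' (+5 fires, +3 burnt)
Step 3: cell (5,0)='T' (+5 fires, +5 burnt)
Step 4: cell (5,0)='T' (+6 fires, +5 burnt)
Step 5: cell (5,0)='T' (+5 fires, +6 burnt)
Step 6: cell (5,0)='T' (+1 fires, +5 burnt)
Step 7: cell (5,0)='T' (+0 fires, +1 burnt)
  fire out at step 7
Target never catches fire within 15 steps

-1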